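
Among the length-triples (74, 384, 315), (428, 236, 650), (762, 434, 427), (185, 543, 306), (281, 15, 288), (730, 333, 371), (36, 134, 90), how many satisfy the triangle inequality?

(74,315,384): 74+315 > 384 → valid
(236,428,650): 236+428 > 650 → valid
(427,434,762): 427+434 > 762 → valid
(185,306,543): 185+306 ≤ 543 → not valid
(15,281,288): 15+281 > 288 → valid
(333,371,730): 333+371 ≤ 730 → not valid
(36,90,134): 36+90 ≤ 134 → not valid
4 of the 7 triples form a triangle.

4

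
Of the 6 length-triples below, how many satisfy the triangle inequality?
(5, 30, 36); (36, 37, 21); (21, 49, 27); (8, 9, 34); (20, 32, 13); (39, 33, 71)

3

(5,30,36): 5+30 ≤ 36 → not valid
(21,36,37): 21+36 > 37 → valid
(21,27,49): 21+27 ≤ 49 → not valid
(8,9,34): 8+9 ≤ 34 → not valid
(13,20,32): 13+20 > 32 → valid
(33,39,71): 33+39 > 71 → valid
3 of the 6 triples form a triangle.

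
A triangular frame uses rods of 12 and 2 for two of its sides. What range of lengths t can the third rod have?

10 < t < 14

By the triangle inequality, t must be less than 12 + 2 = 14 and greater than |12 − 2| = 10.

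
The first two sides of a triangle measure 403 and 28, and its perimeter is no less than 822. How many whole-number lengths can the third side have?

40

Triangle inequality: 375 < x < 431. Perimeter ≥ 822 gives x ≥ 822 − 403 − 28 = 391.
So 391 ≤ x < 431; integers 391 through 430: 40 values.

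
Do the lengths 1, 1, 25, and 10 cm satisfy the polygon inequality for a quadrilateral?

No

For a quadrilateral, each side must be shorter than the sum of the others.
Here the longest side is 25, but the remaining 3 sides sum to only 12.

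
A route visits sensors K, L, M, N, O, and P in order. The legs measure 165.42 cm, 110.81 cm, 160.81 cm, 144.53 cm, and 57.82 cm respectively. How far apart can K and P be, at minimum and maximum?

0 ≤ KP ≤ 639.39 cm

The maximum is all hops collinear in one direction: 165.42 + 110.81 + 160.81 + 144.53 + 57.82 = 639.39.
The longest hop is 165.42; the others sum to 473.97. Since 165.42 ≤ 473.97, the path can fold back on itself completely, so the minimum distance is 0.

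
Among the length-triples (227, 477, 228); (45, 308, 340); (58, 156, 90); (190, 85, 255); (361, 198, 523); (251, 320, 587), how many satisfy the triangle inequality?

3

(227,228,477): 227+228 ≤ 477 → not valid
(45,308,340): 45+308 > 340 → valid
(58,90,156): 58+90 ≤ 156 → not valid
(85,190,255): 85+190 > 255 → valid
(198,361,523): 198+361 > 523 → valid
(251,320,587): 251+320 ≤ 587 → not valid
3 of the 6 triples form a triangle.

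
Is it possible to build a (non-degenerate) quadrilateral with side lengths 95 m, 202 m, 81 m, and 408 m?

No

For a quadrilateral, each side must be shorter than the sum of the others.
Here the longest side is 408, but the remaining 3 sides sum to only 378.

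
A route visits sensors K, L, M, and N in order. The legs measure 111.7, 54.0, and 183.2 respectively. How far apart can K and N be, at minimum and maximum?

The maximum is all hops collinear in one direction: 111.7 + 54.0 + 183.2 = 348.9.
The longest hop is 183.2; the others sum to 165.7. Folding the others back against it leaves at least 183.2 − 165.7 = 17.5.

17.5 ≤ KN ≤ 348.9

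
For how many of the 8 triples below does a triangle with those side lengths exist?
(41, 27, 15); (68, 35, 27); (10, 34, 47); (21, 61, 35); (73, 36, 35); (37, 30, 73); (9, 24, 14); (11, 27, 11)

(15,27,41): 15+27 > 41 → valid
(27,35,68): 27+35 ≤ 68 → not valid
(10,34,47): 10+34 ≤ 47 → not valid
(21,35,61): 21+35 ≤ 61 → not valid
(35,36,73): 35+36 ≤ 73 → not valid
(30,37,73): 30+37 ≤ 73 → not valid
(9,14,24): 9+14 ≤ 24 → not valid
(11,11,27): 11+11 ≤ 27 → not valid
1 of the 8 triples forms a triangle.

1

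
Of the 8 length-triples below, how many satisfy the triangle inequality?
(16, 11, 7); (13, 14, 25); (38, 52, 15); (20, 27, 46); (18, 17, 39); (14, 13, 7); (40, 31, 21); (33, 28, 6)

7

(7,11,16): 7+11 > 16 → valid
(13,14,25): 13+14 > 25 → valid
(15,38,52): 15+38 > 52 → valid
(20,27,46): 20+27 > 46 → valid
(17,18,39): 17+18 ≤ 39 → not valid
(7,13,14): 7+13 > 14 → valid
(21,31,40): 21+31 > 40 → valid
(6,28,33): 6+28 > 33 → valid
7 of the 8 triples form a triangle.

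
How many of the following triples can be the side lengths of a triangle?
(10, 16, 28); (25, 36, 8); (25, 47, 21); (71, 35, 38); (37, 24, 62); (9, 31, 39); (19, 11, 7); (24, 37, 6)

2

(10,16,28): 10+16 ≤ 28 → not valid
(8,25,36): 8+25 ≤ 36 → not valid
(21,25,47): 21+25 ≤ 47 → not valid
(35,38,71): 35+38 > 71 → valid
(24,37,62): 24+37 ≤ 62 → not valid
(9,31,39): 9+31 > 39 → valid
(7,11,19): 7+11 ≤ 19 → not valid
(6,24,37): 6+24 ≤ 37 → not valid
2 of the 8 triples form a triangle.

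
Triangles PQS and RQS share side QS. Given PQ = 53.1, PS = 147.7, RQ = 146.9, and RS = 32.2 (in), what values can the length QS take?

From triangle PQS: |53.1 − 147.7| < QS < 53.1 + 147.7, i.e. 94.6 < QS < 200.8.
From triangle RQS: 114.7 < QS < 179.1.
Both must hold, so QS lies in the intersection.

114.7 < QS < 179.1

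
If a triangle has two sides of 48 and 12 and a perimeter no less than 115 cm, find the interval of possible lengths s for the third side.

55 ≤ s < 60

Triangle inequality alone gives 36 < s < 60.
The perimeter condition gives s ≥ 115 − 48 − 12 = 55.
Intersecting the two: 55 ≤ s < 60.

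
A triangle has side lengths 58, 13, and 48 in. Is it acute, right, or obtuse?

obtuse

Compare the square of the longest side to the sum of squares of the other two: 13² + 48² = 2473 < 3364 = 58².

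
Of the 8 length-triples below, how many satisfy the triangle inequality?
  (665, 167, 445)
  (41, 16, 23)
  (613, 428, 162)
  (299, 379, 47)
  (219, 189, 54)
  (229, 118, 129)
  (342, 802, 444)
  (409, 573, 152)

2

(167,445,665): 167+445 ≤ 665 → not valid
(16,23,41): 16+23 ≤ 41 → not valid
(162,428,613): 162+428 ≤ 613 → not valid
(47,299,379): 47+299 ≤ 379 → not valid
(54,189,219): 54+189 > 219 → valid
(118,129,229): 118+129 > 229 → valid
(342,444,802): 342+444 ≤ 802 → not valid
(152,409,573): 152+409 ≤ 573 → not valid
2 of the 8 triples form a triangle.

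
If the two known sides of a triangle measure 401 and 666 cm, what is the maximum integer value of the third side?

1066

The third side must be strictly less than 401 + 666 = 1067.
The largest integer below 1067 is 1066.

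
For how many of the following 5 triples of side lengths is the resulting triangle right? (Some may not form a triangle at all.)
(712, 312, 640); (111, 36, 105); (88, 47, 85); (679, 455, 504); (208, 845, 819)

(712,312,640): 312²+640² = 506944 = 712² → right
(111,36,105): 36²+105² = 12321 = 111² → right
(88,47,85): 47²+85² = 9434 > 7744 = 88² → acute
(679,455,504): 455²+504² = 461041 = 679² → right
(208,845,819): 208²+819² = 714025 = 845² → right
4 of the 5 are right.

4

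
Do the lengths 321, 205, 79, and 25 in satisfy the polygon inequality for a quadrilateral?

For a quadrilateral, each side must be shorter than the sum of the others.
Here the longest side is 321, but the remaining 3 sides sum to only 309.

No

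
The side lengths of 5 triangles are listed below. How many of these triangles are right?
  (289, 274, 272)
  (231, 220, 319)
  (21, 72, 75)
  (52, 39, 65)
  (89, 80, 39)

(289,274,272): 272²+274² = 149060 > 83521 = 289² → acute
(231,220,319): 220²+231² = 101761 = 319² → right
(21,72,75): 21²+72² = 5625 = 75² → right
(52,39,65): 39²+52² = 4225 = 65² → right
(89,80,39): 39²+80² = 7921 = 89² → right
4 of the 5 are right.

4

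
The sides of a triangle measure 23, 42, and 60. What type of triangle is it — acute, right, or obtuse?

Compare the square of the longest side to the sum of squares of the other two: 23² + 42² = 2293 < 3600 = 60².

obtuse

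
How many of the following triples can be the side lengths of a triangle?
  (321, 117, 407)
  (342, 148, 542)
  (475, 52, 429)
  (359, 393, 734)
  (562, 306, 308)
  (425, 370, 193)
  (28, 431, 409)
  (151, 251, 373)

(117,321,407): 117+321 > 407 → valid
(148,342,542): 148+342 ≤ 542 → not valid
(52,429,475): 52+429 > 475 → valid
(359,393,734): 359+393 > 734 → valid
(306,308,562): 306+308 > 562 → valid
(193,370,425): 193+370 > 425 → valid
(28,409,431): 28+409 > 431 → valid
(151,251,373): 151+251 > 373 → valid
7 of the 8 triples form a triangle.

7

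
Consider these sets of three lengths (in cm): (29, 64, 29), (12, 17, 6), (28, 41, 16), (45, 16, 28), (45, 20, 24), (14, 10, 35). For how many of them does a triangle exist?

2

(29,29,64): 29+29 ≤ 64 → not valid
(6,12,17): 6+12 > 17 → valid
(16,28,41): 16+28 > 41 → valid
(16,28,45): 16+28 ≤ 45 → not valid
(20,24,45): 20+24 ≤ 45 → not valid
(10,14,35): 10+14 ≤ 35 → not valid
2 of the 6 triples form a triangle.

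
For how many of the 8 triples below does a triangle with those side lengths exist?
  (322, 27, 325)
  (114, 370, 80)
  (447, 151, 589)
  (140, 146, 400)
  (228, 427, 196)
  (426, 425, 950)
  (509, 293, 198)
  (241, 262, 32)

3

(27,322,325): 27+322 > 325 → valid
(80,114,370): 80+114 ≤ 370 → not valid
(151,447,589): 151+447 > 589 → valid
(140,146,400): 140+146 ≤ 400 → not valid
(196,228,427): 196+228 ≤ 427 → not valid
(425,426,950): 425+426 ≤ 950 → not valid
(198,293,509): 198+293 ≤ 509 → not valid
(32,241,262): 32+241 > 262 → valid
3 of the 8 triples form a triangle.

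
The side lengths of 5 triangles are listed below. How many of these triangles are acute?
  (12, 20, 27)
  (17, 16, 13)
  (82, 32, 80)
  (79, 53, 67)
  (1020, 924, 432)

3

(12,20,27): 12²+20² = 544 < 729 = 27² → obtuse
(17,16,13): 13²+16² = 425 > 289 = 17² → acute
(82,32,80): 32²+80² = 7424 > 6724 = 82² → acute
(79,53,67): 53²+67² = 7298 > 6241 = 79² → acute
(1020,924,432): 432²+924² = 1040400 = 1020² → right
3 of the 5 are acute.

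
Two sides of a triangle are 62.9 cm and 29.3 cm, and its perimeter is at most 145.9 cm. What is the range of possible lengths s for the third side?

Triangle inequality alone gives 33.6 < s < 92.2.
The perimeter condition gives s ≤ 145.9 − 62.9 − 29.3 = 53.7.
Intersecting the two: 33.6 < s ≤ 53.7.

33.6 < s ≤ 53.7 cm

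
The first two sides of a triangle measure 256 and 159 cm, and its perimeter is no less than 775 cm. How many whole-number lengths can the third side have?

55

Triangle inequality: 97 < x < 415. Perimeter ≥ 775 gives x ≥ 775 − 256 − 159 = 360.
So 360 ≤ x < 415; integers 360 through 414: 55 values.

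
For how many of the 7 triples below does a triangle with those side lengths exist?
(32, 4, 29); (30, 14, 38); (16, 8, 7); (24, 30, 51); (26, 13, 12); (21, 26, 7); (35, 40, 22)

(4,29,32): 4+29 > 32 → valid
(14,30,38): 14+30 > 38 → valid
(7,8,16): 7+8 ≤ 16 → not valid
(24,30,51): 24+30 > 51 → valid
(12,13,26): 12+13 ≤ 26 → not valid
(7,21,26): 7+21 > 26 → valid
(22,35,40): 22+35 > 40 → valid
5 of the 7 triples form a triangle.

5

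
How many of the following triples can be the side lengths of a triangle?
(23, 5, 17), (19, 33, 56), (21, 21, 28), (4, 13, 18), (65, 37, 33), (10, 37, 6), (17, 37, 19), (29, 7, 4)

(5,17,23): 5+17 ≤ 23 → not valid
(19,33,56): 19+33 ≤ 56 → not valid
(21,21,28): 21+21 > 28 → valid
(4,13,18): 4+13 ≤ 18 → not valid
(33,37,65): 33+37 > 65 → valid
(6,10,37): 6+10 ≤ 37 → not valid
(17,19,37): 17+19 ≤ 37 → not valid
(4,7,29): 4+7 ≤ 29 → not valid
2 of the 8 triples form a triangle.

2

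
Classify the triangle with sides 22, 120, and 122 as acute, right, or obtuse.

Compare the square of the longest side to the sum of squares of the other two: 22² + 120² = 14884 = 122².

right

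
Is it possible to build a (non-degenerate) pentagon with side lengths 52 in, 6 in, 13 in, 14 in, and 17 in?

For a pentagon, each side must be shorter than the sum of the others.
Here the longest side is 52, but the remaining 4 sides sum to only 50.

No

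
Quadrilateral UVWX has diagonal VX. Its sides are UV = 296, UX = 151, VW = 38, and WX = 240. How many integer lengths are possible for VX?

From triangle UVX: 145 < VX < 447.
From triangle WVX: 202 < VX < 278.
Intersection: 202 < VX < 278, so integers 203 through 277: 75 values.

75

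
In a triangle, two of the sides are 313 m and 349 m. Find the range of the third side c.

36 < c < 662

By the triangle inequality, c must be less than 313 + 349 = 662 and greater than |313 − 349| = 36.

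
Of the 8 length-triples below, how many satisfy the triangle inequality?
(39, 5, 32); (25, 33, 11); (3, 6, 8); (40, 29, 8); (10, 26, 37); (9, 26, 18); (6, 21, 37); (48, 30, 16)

3

(5,32,39): 5+32 ≤ 39 → not valid
(11,25,33): 11+25 > 33 → valid
(3,6,8): 3+6 > 8 → valid
(8,29,40): 8+29 ≤ 40 → not valid
(10,26,37): 10+26 ≤ 37 → not valid
(9,18,26): 9+18 > 26 → valid
(6,21,37): 6+21 ≤ 37 → not valid
(16,30,48): 16+30 ≤ 48 → not valid
3 of the 8 triples form a triangle.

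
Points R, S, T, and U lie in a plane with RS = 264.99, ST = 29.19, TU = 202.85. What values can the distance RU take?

32.95 ≤ RU ≤ 497.03

The maximum is all hops collinear in one direction: 264.99 + 29.19 + 202.85 = 497.03.
The longest hop is 264.99; the others sum to 232.04. Folding the others back against it leaves at least 264.99 − 232.04 = 32.95.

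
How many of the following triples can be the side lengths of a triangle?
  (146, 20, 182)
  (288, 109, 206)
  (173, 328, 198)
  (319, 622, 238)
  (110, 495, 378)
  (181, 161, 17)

(20,146,182): 20+146 ≤ 182 → not valid
(109,206,288): 109+206 > 288 → valid
(173,198,328): 173+198 > 328 → valid
(238,319,622): 238+319 ≤ 622 → not valid
(110,378,495): 110+378 ≤ 495 → not valid
(17,161,181): 17+161 ≤ 181 → not valid
2 of the 6 triples form a triangle.

2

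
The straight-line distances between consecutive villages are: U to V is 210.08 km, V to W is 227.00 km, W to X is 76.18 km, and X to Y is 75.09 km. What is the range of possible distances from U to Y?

The maximum is all hops collinear in one direction: 210.08 + 227.00 + 76.18 + 75.09 = 588.35.
The longest hop is 227.00; the others sum to 361.35. Since 227.00 ≤ 361.35, the path can fold back on itself completely, so the minimum distance is 0.

0 ≤ UY ≤ 588.35 km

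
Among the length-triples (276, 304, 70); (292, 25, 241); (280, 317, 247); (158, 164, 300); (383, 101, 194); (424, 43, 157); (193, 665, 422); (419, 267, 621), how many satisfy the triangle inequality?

(70,276,304): 70+276 > 304 → valid
(25,241,292): 25+241 ≤ 292 → not valid
(247,280,317): 247+280 > 317 → valid
(158,164,300): 158+164 > 300 → valid
(101,194,383): 101+194 ≤ 383 → not valid
(43,157,424): 43+157 ≤ 424 → not valid
(193,422,665): 193+422 ≤ 665 → not valid
(267,419,621): 267+419 > 621 → valid
4 of the 8 triples form a triangle.

4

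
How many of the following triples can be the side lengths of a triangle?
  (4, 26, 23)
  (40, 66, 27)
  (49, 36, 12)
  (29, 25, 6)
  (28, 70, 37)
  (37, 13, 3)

(4,23,26): 4+23 > 26 → valid
(27,40,66): 27+40 > 66 → valid
(12,36,49): 12+36 ≤ 49 → not valid
(6,25,29): 6+25 > 29 → valid
(28,37,70): 28+37 ≤ 70 → not valid
(3,13,37): 3+13 ≤ 37 → not valid
3 of the 6 triples form a triangle.

3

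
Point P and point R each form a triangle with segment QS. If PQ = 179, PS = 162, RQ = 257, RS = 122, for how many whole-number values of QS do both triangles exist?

205

From triangle PQS: 17 < QS < 341.
From triangle RQS: 135 < QS < 379.
Intersection: 135 < QS < 341, so integers 136 through 340: 205 values.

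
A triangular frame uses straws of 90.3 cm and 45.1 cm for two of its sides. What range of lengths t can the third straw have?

By the triangle inequality, t must be less than 90.3 + 45.1 = 135.4 and greater than |90.3 − 45.1| = 45.2.

45.2 < t < 135.4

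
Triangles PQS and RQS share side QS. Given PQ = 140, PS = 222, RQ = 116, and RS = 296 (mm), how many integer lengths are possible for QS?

181

From triangle PQS: 82 < QS < 362.
From triangle RQS: 180 < QS < 412.
Intersection: 180 < QS < 362, so integers 181 through 361: 181 values.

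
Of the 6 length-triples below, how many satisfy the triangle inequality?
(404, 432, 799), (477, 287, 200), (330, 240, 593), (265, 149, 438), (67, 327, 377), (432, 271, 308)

4

(404,432,799): 404+432 > 799 → valid
(200,287,477): 200+287 > 477 → valid
(240,330,593): 240+330 ≤ 593 → not valid
(149,265,438): 149+265 ≤ 438 → not valid
(67,327,377): 67+327 > 377 → valid
(271,308,432): 271+308 > 432 → valid
4 of the 6 triples form a triangle.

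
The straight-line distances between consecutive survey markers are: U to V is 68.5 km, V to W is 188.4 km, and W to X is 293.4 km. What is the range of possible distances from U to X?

36.5 ≤ UX ≤ 550.3 km

The maximum is all hops collinear in one direction: 68.5 + 188.4 + 293.4 = 550.3.
The longest hop is 293.4; the others sum to 256.9. Folding the others back against it leaves at least 293.4 − 256.9 = 36.5.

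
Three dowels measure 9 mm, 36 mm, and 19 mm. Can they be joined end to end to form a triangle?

No

The longest side is 36, but the other two sum to only 28.
28 < 36, so the triangle inequality fails.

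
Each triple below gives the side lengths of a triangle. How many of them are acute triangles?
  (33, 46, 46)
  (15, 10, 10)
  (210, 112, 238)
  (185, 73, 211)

(33,46,46): 33²+46² = 3205 > 2116 = 46² → acute
(15,10,10): 10²+10² = 200 < 225 = 15² → obtuse
(210,112,238): 112²+210² = 56644 = 238² → right
(185,73,211): 73²+185² = 39554 < 44521 = 211² → obtuse
1 of the 4 is acute.

1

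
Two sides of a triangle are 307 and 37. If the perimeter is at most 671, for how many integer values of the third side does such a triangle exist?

57

Triangle inequality: 270 < x < 344. Perimeter ≤ 671 gives x ≤ 671 − 307 − 37 = 327.
So 270 < x ≤ 327; integers 271 through 327: 57 values.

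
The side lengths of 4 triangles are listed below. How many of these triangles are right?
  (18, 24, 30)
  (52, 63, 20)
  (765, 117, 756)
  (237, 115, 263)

2

(18,24,30): 18²+24² = 900 = 30² → right
(52,63,20): 20²+52² = 3104 < 3969 = 63² → obtuse
(765,117,756): 117²+756² = 585225 = 765² → right
(237,115,263): 115²+237² = 69394 > 69169 = 263² → acute
2 of the 4 are right.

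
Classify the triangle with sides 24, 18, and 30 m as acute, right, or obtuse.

Compare the square of the longest side to the sum of squares of the other two: 18² + 24² = 900 = 30².

right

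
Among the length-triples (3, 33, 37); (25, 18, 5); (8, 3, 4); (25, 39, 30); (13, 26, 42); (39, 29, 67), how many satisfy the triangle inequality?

(3,33,37): 3+33 ≤ 37 → not valid
(5,18,25): 5+18 ≤ 25 → not valid
(3,4,8): 3+4 ≤ 8 → not valid
(25,30,39): 25+30 > 39 → valid
(13,26,42): 13+26 ≤ 42 → not valid
(29,39,67): 29+39 > 67 → valid
2 of the 6 triples form a triangle.

2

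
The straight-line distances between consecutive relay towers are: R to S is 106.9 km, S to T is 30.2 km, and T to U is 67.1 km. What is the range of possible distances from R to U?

The maximum is all hops collinear in one direction: 106.9 + 30.2 + 67.1 = 204.2.
The longest hop is 106.9; the others sum to 97.3. Folding the others back against it leaves at least 106.9 − 97.3 = 9.6.

9.6 ≤ RU ≤ 204.2 km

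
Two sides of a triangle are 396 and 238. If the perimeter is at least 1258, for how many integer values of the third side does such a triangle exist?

Triangle inequality: 158 < x < 634. Perimeter ≥ 1258 gives x ≥ 1258 − 396 − 238 = 624.
So 624 ≤ x < 634; integers 624 through 633: 10 values.

10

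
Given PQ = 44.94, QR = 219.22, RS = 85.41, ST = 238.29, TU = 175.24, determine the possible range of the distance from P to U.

0 ≤ PU ≤ 763.10

The maximum is all hops collinear in one direction: 44.94 + 219.22 + 85.41 + 238.29 + 175.24 = 763.10.
The longest hop is 238.29; the others sum to 524.81. Since 238.29 ≤ 524.81, the path can fold back on itself completely, so the minimum distance is 0.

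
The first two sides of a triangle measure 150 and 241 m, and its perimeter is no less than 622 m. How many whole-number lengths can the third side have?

160

Triangle inequality: 91 < x < 391. Perimeter ≥ 622 gives x ≥ 622 − 150 − 241 = 231.
So 231 ≤ x < 391; integers 231 through 390: 160 values.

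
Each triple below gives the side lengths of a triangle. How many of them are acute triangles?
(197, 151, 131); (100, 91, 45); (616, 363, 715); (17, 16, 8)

3

(197,151,131): 131²+151² = 39962 > 38809 = 197² → acute
(100,91,45): 45²+91² = 10306 > 10000 = 100² → acute
(616,363,715): 363²+616² = 511225 = 715² → right
(17,16,8): 8²+16² = 320 > 289 = 17² → acute
3 of the 4 are acute.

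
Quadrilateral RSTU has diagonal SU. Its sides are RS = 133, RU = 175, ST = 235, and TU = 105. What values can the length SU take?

From triangle RSU: |133 − 175| < SU < 133 + 175, i.e. 42 < SU < 308.
From triangle TSU: 130 < SU < 340.
Both must hold, so SU lies in the intersection.

130 < SU < 308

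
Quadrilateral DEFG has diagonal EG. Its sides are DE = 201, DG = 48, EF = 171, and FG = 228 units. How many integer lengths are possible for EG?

95

From triangle DEG: 153 < EG < 249.
From triangle FEG: 57 < EG < 399.
Intersection: 153 < EG < 249, so integers 154 through 248: 95 values.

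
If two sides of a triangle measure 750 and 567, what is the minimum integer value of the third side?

184

The third side must be strictly greater than |750 − 567| = 183.
The smallest integer above 183 is 184.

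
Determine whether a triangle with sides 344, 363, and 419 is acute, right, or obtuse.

Compare the square of the longest side to the sum of squares of the other two: 344² + 363² = 250105 > 175561 = 419².

acute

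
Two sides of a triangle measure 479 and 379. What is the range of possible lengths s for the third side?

By the triangle inequality, s must be less than 479 + 379 = 858 and greater than |479 − 379| = 100.

100 < s < 858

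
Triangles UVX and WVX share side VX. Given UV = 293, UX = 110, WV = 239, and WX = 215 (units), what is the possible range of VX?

183 < VX < 403

From triangle UVX: |293 − 110| < VX < 293 + 110, i.e. 183 < VX < 403.
From triangle WVX: 24 < VX < 454.
Both must hold, so VX lies in the intersection.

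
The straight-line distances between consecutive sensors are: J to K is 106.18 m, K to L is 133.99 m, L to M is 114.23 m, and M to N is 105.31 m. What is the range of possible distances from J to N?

0 ≤ JN ≤ 459.71 m

The maximum is all hops collinear in one direction: 106.18 + 133.99 + 114.23 + 105.31 = 459.71.
The longest hop is 133.99; the others sum to 325.72. Since 133.99 ≤ 325.72, the path can fold back on itself completely, so the minimum distance is 0.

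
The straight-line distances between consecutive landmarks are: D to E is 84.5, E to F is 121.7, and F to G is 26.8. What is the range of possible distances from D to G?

The maximum is all hops collinear in one direction: 84.5 + 121.7 + 26.8 = 233.0.
The longest hop is 121.7; the others sum to 111.3. Folding the others back against it leaves at least 121.7 − 111.3 = 10.4.

10.4 ≤ DG ≤ 233.0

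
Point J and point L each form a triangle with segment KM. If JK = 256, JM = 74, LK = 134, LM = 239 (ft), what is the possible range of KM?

From triangle JKM: |256 − 74| < KM < 256 + 74, i.e. 182 < KM < 330.
From triangle LKM: 105 < KM < 373.
Both must hold, so KM lies in the intersection.

182 < KM < 330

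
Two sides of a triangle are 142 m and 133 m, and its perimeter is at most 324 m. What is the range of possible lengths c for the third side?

9 < c ≤ 49 m

Triangle inequality alone gives 9 < c < 275.
The perimeter condition gives c ≤ 324 − 142 − 133 = 49.
Intersecting the two: 9 < c ≤ 49.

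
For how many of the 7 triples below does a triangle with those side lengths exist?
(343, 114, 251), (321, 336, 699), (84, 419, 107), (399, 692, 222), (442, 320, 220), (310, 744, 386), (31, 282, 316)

(114,251,343): 114+251 > 343 → valid
(321,336,699): 321+336 ≤ 699 → not valid
(84,107,419): 84+107 ≤ 419 → not valid
(222,399,692): 222+399 ≤ 692 → not valid
(220,320,442): 220+320 > 442 → valid
(310,386,744): 310+386 ≤ 744 → not valid
(31,282,316): 31+282 ≤ 316 → not valid
2 of the 7 triples form a triangle.

2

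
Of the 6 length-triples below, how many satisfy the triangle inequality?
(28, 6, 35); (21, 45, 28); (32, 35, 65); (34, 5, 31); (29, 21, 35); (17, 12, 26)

(6,28,35): 6+28 ≤ 35 → not valid
(21,28,45): 21+28 > 45 → valid
(32,35,65): 32+35 > 65 → valid
(5,31,34): 5+31 > 34 → valid
(21,29,35): 21+29 > 35 → valid
(12,17,26): 12+17 > 26 → valid
5 of the 6 triples form a triangle.

5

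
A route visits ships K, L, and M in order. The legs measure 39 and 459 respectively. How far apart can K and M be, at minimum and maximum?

By the triangle inequality, |39 − 459| ≤ KM ≤ 39 + 459.

420 ≤ KM ≤ 498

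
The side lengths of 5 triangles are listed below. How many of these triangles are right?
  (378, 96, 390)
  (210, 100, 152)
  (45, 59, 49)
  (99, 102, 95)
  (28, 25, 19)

1

(378,96,390): 96²+378² = 152100 = 390² → right
(210,100,152): 100²+152² = 33104 < 44100 = 210² → obtuse
(45,59,49): 45²+49² = 4426 > 3481 = 59² → acute
(99,102,95): 95²+99² = 18826 > 10404 = 102² → acute
(28,25,19): 19²+25² = 986 > 784 = 28² → acute
1 of the 5 is right.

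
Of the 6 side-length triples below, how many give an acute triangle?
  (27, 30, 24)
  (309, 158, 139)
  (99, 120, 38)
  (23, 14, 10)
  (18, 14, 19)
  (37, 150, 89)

(27,30,24): 24²+27² = 1305 > 900 = 30² → acute
(309,158,139): 139+158 ≤ 309, not a triangle
(99,120,38): 38²+99² = 11245 < 14400 = 120² → obtuse
(23,14,10): 10²+14² = 296 < 529 = 23² → obtuse
(18,14,19): 14²+18² = 520 > 361 = 19² → acute
(37,150,89): 37+89 ≤ 150, not a triangle
2 of the 6 are acute.

2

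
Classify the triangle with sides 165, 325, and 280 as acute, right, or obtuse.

right

Compare the square of the longest side to the sum of squares of the other two: 165² + 280² = 105625 = 325².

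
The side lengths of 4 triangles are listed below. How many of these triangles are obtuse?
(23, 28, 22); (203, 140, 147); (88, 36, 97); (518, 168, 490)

1

(23,28,22): 22²+23² = 1013 > 784 = 28² → acute
(203,140,147): 140²+147² = 41209 = 203² → right
(88,36,97): 36²+88² = 9040 < 9409 = 97² → obtuse
(518,168,490): 168²+490² = 268324 = 518² → right
1 of the 4 is obtuse.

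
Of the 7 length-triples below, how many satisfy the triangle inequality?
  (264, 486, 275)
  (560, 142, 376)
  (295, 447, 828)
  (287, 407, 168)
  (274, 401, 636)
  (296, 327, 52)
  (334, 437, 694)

5

(264,275,486): 264+275 > 486 → valid
(142,376,560): 142+376 ≤ 560 → not valid
(295,447,828): 295+447 ≤ 828 → not valid
(168,287,407): 168+287 > 407 → valid
(274,401,636): 274+401 > 636 → valid
(52,296,327): 52+296 > 327 → valid
(334,437,694): 334+437 > 694 → valid
5 of the 7 triples form a triangle.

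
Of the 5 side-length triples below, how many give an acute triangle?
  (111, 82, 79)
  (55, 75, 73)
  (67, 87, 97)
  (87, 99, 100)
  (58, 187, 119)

4

(111,82,79): 79²+82² = 12965 > 12321 = 111² → acute
(55,75,73): 55²+73² = 8354 > 5625 = 75² → acute
(67,87,97): 67²+87² = 12058 > 9409 = 97² → acute
(87,99,100): 87²+99² = 17370 > 10000 = 100² → acute
(58,187,119): 58+119 ≤ 187, not a triangle
4 of the 5 are acute.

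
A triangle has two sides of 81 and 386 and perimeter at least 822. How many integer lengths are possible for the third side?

112

Triangle inequality: 305 < x < 467. Perimeter ≥ 822 gives x ≥ 822 − 81 − 386 = 355.
So 355 ≤ x < 467; integers 355 through 466: 112 values.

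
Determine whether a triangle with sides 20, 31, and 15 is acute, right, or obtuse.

obtuse

Compare the square of the longest side to the sum of squares of the other two: 15² + 20² = 625 < 961 = 31².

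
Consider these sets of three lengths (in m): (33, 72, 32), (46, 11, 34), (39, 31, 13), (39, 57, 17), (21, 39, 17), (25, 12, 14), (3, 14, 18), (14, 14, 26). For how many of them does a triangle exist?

3

(32,33,72): 32+33 ≤ 72 → not valid
(11,34,46): 11+34 ≤ 46 → not valid
(13,31,39): 13+31 > 39 → valid
(17,39,57): 17+39 ≤ 57 → not valid
(17,21,39): 17+21 ≤ 39 → not valid
(12,14,25): 12+14 > 25 → valid
(3,14,18): 3+14 ≤ 18 → not valid
(14,14,26): 14+14 > 26 → valid
3 of the 8 triples form a triangle.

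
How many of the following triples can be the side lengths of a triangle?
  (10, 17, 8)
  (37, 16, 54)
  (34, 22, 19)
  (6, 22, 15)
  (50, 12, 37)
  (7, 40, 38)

3

(8,10,17): 8+10 > 17 → valid
(16,37,54): 16+37 ≤ 54 → not valid
(19,22,34): 19+22 > 34 → valid
(6,15,22): 6+15 ≤ 22 → not valid
(12,37,50): 12+37 ≤ 50 → not valid
(7,38,40): 7+38 > 40 → valid
3 of the 6 triples form a triangle.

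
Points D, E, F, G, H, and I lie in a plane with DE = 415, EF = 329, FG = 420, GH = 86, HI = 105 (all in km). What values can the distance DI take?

The maximum is all hops collinear in one direction: 415 + 329 + 420 + 86 + 105 = 1355.
The longest hop is 420; the others sum to 935. Since 420 ≤ 935, the path can fold back on itself completely, so the minimum distance is 0.

0 ≤ DI ≤ 1355 km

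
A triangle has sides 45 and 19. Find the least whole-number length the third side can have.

27

The third side must be strictly greater than |45 − 19| = 26.
The smallest integer above 26 is 27.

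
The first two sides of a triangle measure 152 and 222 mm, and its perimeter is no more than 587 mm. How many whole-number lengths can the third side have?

Triangle inequality: 70 < x < 374. Perimeter ≤ 587 gives x ≤ 587 − 152 − 222 = 213.
So 70 < x ≤ 213; integers 71 through 213: 143 values.

143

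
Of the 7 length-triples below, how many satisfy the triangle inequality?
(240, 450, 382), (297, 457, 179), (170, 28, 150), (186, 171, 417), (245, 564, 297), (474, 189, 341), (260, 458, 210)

5

(240,382,450): 240+382 > 450 → valid
(179,297,457): 179+297 > 457 → valid
(28,150,170): 28+150 > 170 → valid
(171,186,417): 171+186 ≤ 417 → not valid
(245,297,564): 245+297 ≤ 564 → not valid
(189,341,474): 189+341 > 474 → valid
(210,260,458): 210+260 > 458 → valid
5 of the 7 triples form a triangle.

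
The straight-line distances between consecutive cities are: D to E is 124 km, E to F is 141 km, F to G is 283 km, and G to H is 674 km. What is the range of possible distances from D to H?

The maximum is all hops collinear in one direction: 124 + 141 + 283 + 674 = 1222.
The longest hop is 674; the others sum to 548. Folding the others back against it leaves at least 674 − 548 = 126.

126 ≤ DH ≤ 1222 km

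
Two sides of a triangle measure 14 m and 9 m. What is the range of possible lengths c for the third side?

5 < c < 23 (m)

By the triangle inequality, c must be less than 14 + 9 = 23 and greater than |14 − 9| = 5.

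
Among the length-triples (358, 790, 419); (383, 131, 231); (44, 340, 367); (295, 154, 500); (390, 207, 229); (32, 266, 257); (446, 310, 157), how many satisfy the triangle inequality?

(358,419,790): 358+419 ≤ 790 → not valid
(131,231,383): 131+231 ≤ 383 → not valid
(44,340,367): 44+340 > 367 → valid
(154,295,500): 154+295 ≤ 500 → not valid
(207,229,390): 207+229 > 390 → valid
(32,257,266): 32+257 > 266 → valid
(157,310,446): 157+310 > 446 → valid
4 of the 7 triples form a triangle.

4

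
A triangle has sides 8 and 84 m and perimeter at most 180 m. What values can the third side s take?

76 < s ≤ 88 m

Triangle inequality alone gives 76 < s < 92.
The perimeter condition gives s ≤ 180 − 8 − 84 = 88.
Intersecting the two: 76 < s ≤ 88.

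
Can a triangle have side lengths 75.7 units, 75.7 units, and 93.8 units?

The longest side is 93.8, and the other two sum to 151.4.
Since 151.4 > 93.8, the triangle inequality holds.

Yes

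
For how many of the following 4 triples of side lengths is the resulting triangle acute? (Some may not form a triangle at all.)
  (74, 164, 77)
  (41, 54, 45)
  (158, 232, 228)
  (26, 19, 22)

(74,164,77): 74+77 ≤ 164, not a triangle
(41,54,45): 41²+45² = 3706 > 2916 = 54² → acute
(158,232,228): 158²+228² = 76948 > 53824 = 232² → acute
(26,19,22): 19²+22² = 845 > 676 = 26² → acute
3 of the 4 are acute.

3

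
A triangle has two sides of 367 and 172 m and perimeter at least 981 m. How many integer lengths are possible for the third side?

Triangle inequality: 195 < x < 539. Perimeter ≥ 981 gives x ≥ 981 − 367 − 172 = 442.
So 442 ≤ x < 539; integers 442 through 538: 97 values.

97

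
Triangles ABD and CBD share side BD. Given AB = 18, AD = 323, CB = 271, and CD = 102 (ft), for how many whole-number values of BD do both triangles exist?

35

From triangle ABD: 305 < BD < 341.
From triangle CBD: 169 < BD < 373.
Intersection: 305 < BD < 341, so integers 306 through 340: 35 values.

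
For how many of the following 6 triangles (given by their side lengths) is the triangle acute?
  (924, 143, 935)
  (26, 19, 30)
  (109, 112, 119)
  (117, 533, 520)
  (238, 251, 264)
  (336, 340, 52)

3

(924,143,935): 143²+924² = 874225 = 935² → right
(26,19,30): 19²+26² = 1037 > 900 = 30² → acute
(109,112,119): 109²+112² = 24425 > 14161 = 119² → acute
(117,533,520): 117²+520² = 284089 = 533² → right
(238,251,264): 238²+251² = 119645 > 69696 = 264² → acute
(336,340,52): 52²+336² = 115600 = 340² → right
3 of the 6 are acute.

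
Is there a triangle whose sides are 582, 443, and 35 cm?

No

The longest side is 582, but the other two sum to only 478.
478 < 582, so the triangle inequality fails.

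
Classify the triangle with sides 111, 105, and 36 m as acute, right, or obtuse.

Compare the square of the longest side to the sum of squares of the other two: 36² + 105² = 12321 = 111².

right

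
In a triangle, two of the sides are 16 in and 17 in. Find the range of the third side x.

1 < x < 33

By the triangle inequality, x must be less than 16 + 17 = 33 and greater than |16 − 17| = 1.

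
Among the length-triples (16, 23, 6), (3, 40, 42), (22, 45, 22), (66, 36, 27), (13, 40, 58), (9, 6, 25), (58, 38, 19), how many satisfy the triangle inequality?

(6,16,23): 6+16 ≤ 23 → not valid
(3,40,42): 3+40 > 42 → valid
(22,22,45): 22+22 ≤ 45 → not valid
(27,36,66): 27+36 ≤ 66 → not valid
(13,40,58): 13+40 ≤ 58 → not valid
(6,9,25): 6+9 ≤ 25 → not valid
(19,38,58): 19+38 ≤ 58 → not valid
1 of the 7 triples forms a triangle.

1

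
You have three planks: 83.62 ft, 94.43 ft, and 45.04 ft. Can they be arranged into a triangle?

Yes

The longest side is 94.43, and the other two sum to 128.66.
Since 128.66 > 94.43, the triangle inequality holds.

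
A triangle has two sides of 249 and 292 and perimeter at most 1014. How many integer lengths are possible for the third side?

Triangle inequality: 43 < x < 541. Perimeter ≤ 1014 gives x ≤ 1014 − 249 − 292 = 473.
So 43 < x ≤ 473; integers 44 through 473: 430 values.

430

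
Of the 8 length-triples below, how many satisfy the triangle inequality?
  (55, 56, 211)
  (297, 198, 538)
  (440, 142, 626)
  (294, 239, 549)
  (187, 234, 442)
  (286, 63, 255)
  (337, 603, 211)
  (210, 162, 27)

1

(55,56,211): 55+56 ≤ 211 → not valid
(198,297,538): 198+297 ≤ 538 → not valid
(142,440,626): 142+440 ≤ 626 → not valid
(239,294,549): 239+294 ≤ 549 → not valid
(187,234,442): 187+234 ≤ 442 → not valid
(63,255,286): 63+255 > 286 → valid
(211,337,603): 211+337 ≤ 603 → not valid
(27,162,210): 27+162 ≤ 210 → not valid
1 of the 8 triples forms a triangle.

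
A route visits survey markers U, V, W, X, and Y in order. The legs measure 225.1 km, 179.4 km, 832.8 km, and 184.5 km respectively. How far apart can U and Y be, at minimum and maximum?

243.8 ≤ UY ≤ 1421.8 km

The maximum is all hops collinear in one direction: 225.1 + 179.4 + 832.8 + 184.5 = 1421.8.
The longest hop is 832.8; the others sum to 589.0. Folding the others back against it leaves at least 832.8 − 589.0 = 243.8.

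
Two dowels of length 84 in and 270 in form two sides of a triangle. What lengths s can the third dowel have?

186 < s < 354

By the triangle inequality, s must be less than 84 + 270 = 354 and greater than |84 − 270| = 186.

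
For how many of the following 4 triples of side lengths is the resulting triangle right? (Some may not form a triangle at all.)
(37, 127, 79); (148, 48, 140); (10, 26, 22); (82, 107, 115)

(37,127,79): 37+79 ≤ 127, not a triangle
(148,48,140): 48²+140² = 21904 = 148² → right
(10,26,22): 10²+22² = 584 < 676 = 26² → obtuse
(82,107,115): 82²+107² = 18173 > 13225 = 115² → acute
1 of the 4 is right.

1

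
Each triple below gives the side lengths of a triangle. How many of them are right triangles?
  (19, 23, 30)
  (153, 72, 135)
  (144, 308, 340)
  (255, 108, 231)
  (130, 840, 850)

4

(19,23,30): 19²+23² = 890 < 900 = 30² → obtuse
(153,72,135): 72²+135² = 23409 = 153² → right
(144,308,340): 144²+308² = 115600 = 340² → right
(255,108,231): 108²+231² = 65025 = 255² → right
(130,840,850): 130²+840² = 722500 = 850² → right
4 of the 5 are right.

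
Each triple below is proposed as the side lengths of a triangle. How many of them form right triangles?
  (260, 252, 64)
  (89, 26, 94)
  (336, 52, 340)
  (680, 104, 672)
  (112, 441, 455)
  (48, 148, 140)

(260,252,64): 64²+252² = 67600 = 260² → right
(89,26,94): 26²+89² = 8597 < 8836 = 94² → obtuse
(336,52,340): 52²+336² = 115600 = 340² → right
(680,104,672): 104²+672² = 462400 = 680² → right
(112,441,455): 112²+441² = 207025 = 455² → right
(48,148,140): 48²+140² = 21904 = 148² → right
5 of the 6 are right.

5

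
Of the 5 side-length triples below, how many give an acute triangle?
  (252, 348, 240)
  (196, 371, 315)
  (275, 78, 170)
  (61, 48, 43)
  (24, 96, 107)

1

(252,348,240): 240²+252² = 121104 = 348² → right
(196,371,315): 196²+315² = 137641 = 371² → right
(275,78,170): 78+170 ≤ 275, not a triangle
(61,48,43): 43²+48² = 4153 > 3721 = 61² → acute
(24,96,107): 24²+96² = 9792 < 11449 = 107² → obtuse
1 of the 5 is acute.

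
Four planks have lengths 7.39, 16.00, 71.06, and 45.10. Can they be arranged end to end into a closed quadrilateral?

No

For a quadrilateral, each side must be shorter than the sum of the others.
Here the longest side is 71.06, but the remaining 3 sides sum to only 68.49.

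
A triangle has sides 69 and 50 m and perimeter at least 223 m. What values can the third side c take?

104 ≤ c < 119

Triangle inequality alone gives 19 < c < 119.
The perimeter condition gives c ≥ 223 − 69 − 50 = 104.
Intersecting the two: 104 ≤ c < 119.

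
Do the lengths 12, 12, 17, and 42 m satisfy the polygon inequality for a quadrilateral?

For a quadrilateral, each side must be shorter than the sum of the others.
Here the longest side is 42, but the remaining 3 sides sum to only 41.

No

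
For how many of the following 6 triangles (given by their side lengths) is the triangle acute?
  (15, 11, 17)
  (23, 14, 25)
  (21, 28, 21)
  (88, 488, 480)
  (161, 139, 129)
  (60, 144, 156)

4

(15,11,17): 11²+15² = 346 > 289 = 17² → acute
(23,14,25): 14²+23² = 725 > 625 = 25² → acute
(21,28,21): 21²+21² = 882 > 784 = 28² → acute
(88,488,480): 88²+480² = 238144 = 488² → right
(161,139,129): 129²+139² = 35962 > 25921 = 161² → acute
(60,144,156): 60²+144² = 24336 = 156² → right
4 of the 6 are acute.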